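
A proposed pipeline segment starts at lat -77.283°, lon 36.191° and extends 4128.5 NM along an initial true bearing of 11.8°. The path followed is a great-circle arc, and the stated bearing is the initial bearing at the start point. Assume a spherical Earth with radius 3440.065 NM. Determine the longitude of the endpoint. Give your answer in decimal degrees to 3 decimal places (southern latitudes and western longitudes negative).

longitude 47.311°

Central angle δ = d/R = 1.200123 rad.
With φ₁ = -77.283° = -1.348843 rad and θ = 11.8° = 0.205949 rad:
sin φ₂ = sin φ₁ cos δ + cos φ₁ sin δ cos θ = (-0.975469)(0.362243) + (0.220136)(0.932084)(0.978867) = -0.152509
φ₂ = asin(-0.152509) = -0.153106 rad = -8.772°.
For the longitude increment, Δλ = atan2( sin θ sin δ cos φ₁, cos δ − sin φ₁ sin φ₂ ) = atan2(0.041959, 0.213476) = 11.120°.
Hence λ₂ = 36.191° + 11.120° = 47.311°.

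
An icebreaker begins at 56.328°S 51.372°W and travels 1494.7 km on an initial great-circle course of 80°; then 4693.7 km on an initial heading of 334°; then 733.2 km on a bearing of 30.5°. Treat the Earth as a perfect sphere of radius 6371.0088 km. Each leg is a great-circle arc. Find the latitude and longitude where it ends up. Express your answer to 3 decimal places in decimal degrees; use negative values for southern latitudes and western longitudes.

Apply the spherical direct solution leg by leg, carrying full precision between legs.
Leg 1: from (-56.328°, -51.372°), δ = 1494.7/6371.0088 = 0.234610 rad, θ = 80° → φ = -51.910°, λ = -29.588°.
Leg 2: from (-51.910°, -29.588°), δ = 4693.7/6371.0088 = 0.736728 rad, θ = 334° → φ = -12.147°, λ = -47.122°.
Leg 3: from (-12.147°, -47.122°), δ = 733.2/6371.0088 = 0.115084 rad, θ = 30.5° → φ = -6.448°, λ = -43.760°.

latitude -6.448°, longitude -43.760°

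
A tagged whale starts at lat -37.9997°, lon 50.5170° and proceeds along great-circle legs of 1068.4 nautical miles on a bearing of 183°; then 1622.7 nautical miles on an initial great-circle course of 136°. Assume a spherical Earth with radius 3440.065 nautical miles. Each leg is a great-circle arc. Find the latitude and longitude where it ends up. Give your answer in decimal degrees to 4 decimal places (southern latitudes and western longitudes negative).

latitude -66.9744°, longitude 102.6934°

Apply the spherical direct solution leg by leg, carrying full precision between legs.
Leg 1: from (-37.9997°, 50.5170°), δ = 1068.4/3440.065 = 0.310576 rad, θ = 183° → φ = -55.7607°, λ = 48.8881°.
Leg 2: from (-55.7607°, 48.8881°), δ = 1622.7/3440.065 = 0.471706 rad, θ = 136° → φ = -66.9744°, λ = 102.6934°.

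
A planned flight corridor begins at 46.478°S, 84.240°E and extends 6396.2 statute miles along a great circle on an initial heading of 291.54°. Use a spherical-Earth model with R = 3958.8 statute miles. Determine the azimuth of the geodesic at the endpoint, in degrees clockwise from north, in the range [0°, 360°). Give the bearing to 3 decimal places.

final bearing 318.066°

Angular distance δ = d/R = 6396.2 / 3958.8 = 1.615692 rad.
Start latitude φ₁ = -0.811194 rad; initial bearing θ = 5.088333 rad.
sin φ₂ = sin φ₁ cos δ + cos φ₁ sin δ cos θ = (-0.725110)(-0.044880) + (0.688633)(0.998992)(0.367151) = 0.285120
φ₂ = asin(0.285120) = 0.289132 rad = 16.566°.
For the longitude increment, Δλ = atan2( sin θ sin δ cos φ₁, cos δ − sin φ₁ sin φ₂ ) = atan2(-0.639895, 0.161863) = -75.805°.
λ₂ = λ₁ + Δλ = 8.435°.
The forward bearing on arrival equals the back-azimuth from the destination plus 180°.
Back-azimuth from P₂ (16.566°, 8.435°) to P₁ (-46.478°, 84.240°), with Δλ' = λ₁ − λ₂ = 75.805°: atan2( sin Δλ' cos φ₁ , cos φ₂ sin φ₁ − sin φ₂ cos φ₁ cos Δλ' ) = 138.066°.
Final bearing = (138.066° + 180°) mod 360° = 318.066°.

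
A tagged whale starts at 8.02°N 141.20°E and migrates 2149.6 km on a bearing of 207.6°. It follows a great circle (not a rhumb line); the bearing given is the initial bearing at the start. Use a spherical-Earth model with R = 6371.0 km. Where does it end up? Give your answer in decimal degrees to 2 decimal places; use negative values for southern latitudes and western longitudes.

latitude -9.14°, longitude 132.26°

Angular distance δ = d/R = 2149.6 / 6371 = 0.337404 rad.
Converting: φ₁ = 0.139975 rad, θ = 3.623304 rad.
sin φ₂ = sin φ₁ cos δ + cos φ₁ sin δ cos θ = (0.139519)(0.943617) + (0.990219)(0.331038)(-0.886204) = -0.158846
φ₂ = asin(-0.158846) = -0.159522 rad = -9.14°.
Then Δλ = atan2(-0.151869, 0.965779) = -0.155973 rad, from sin θ sin δ cos φ₁ over cos δ − sin φ₁ sin φ₂.
Hence λ₂ = 141.20° + -8.94° = 132.26°.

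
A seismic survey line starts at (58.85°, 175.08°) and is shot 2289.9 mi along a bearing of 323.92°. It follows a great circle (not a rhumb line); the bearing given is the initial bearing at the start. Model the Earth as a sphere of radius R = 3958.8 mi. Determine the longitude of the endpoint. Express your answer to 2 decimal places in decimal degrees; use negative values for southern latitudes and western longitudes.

The arc subtends δ = 2289.9/3958.8 = 0.578433 rad at the centre.
Start latitude φ₁ = 1.027126 rad; initial bearing θ = 5.653471 rad.
sin φ₂ = sin φ₁ cos δ + cos φ₁ sin δ cos θ = (0.855816)(0.837320) + (0.517280)(0.546712)(0.808196) = 0.945153
φ₂ = asin(0.945153) = 1.238062 rad = 70.94°.
Then Δλ = atan2(-0.166547, 0.028444) = -1.401645 rad, from sin θ sin δ cos φ₁ over cos δ − sin φ₁ sin φ₂.
λ₂ = 175.08° + -80.31° = 94.77°.

longitude 94.77°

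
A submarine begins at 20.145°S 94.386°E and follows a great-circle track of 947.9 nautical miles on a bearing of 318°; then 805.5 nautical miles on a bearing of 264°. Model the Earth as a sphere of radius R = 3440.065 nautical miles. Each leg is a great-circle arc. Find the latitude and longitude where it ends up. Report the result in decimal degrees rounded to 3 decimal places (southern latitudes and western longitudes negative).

latitude -9.307°, longitude 70.266°

Apply the spherical direct solution leg by leg, carrying full precision between legs.
Leg 1: from (-20.145°, 94.386°), δ = 947.9/3440.065 = 0.275547 rad, θ = 318° → φ = -8.140°, λ = 83.789°.
Leg 2: from (-8.140°, 83.789°), δ = 805.5/3440.065 = 0.234153 rad, θ = 264° → φ = -9.307°, λ = 70.266°.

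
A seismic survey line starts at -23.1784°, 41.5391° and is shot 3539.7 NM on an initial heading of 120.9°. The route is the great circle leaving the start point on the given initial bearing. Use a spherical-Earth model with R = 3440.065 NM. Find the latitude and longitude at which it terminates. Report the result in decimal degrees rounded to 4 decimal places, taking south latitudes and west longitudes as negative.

Central angle δ = d/R = 1.028963 rad.
Start latitude φ₁ = -0.404539 rad; initial bearing θ = 2.110103 rad.
Applying the spherical law of cosines for sides, sin φ₂ = sin φ₁ cos δ + cos φ₁ sin δ cos θ = -0.607450, so φ₂ = -37.4054°.
Δλ = atan2( sin θ sin δ cos φ₁ , cos δ − sin φ₁ sin φ₂ ) = atan2(0.675820, 0.276618) = 1.182293 rad = 67.7404°.
Hence λ₂ = 41.5391° + 67.7404° = 109.2795°.

latitude -37.4054°, longitude 109.2795°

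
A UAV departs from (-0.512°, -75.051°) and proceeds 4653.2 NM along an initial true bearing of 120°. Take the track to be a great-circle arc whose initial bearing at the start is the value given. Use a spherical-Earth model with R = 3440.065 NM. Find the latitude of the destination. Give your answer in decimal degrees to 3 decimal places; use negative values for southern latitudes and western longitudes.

The arc subtends δ = 4653.2/3440.065 = 1.352649 rad at the centre.
With φ₁ = -0.512° = -0.008936 rad and θ = 120° = 2.094395 rad:
Destination latitude: φ₂ = arcsin( sin φ₁ cos δ + cos φ₁ sin δ cos θ ) = arcsin(-0.490064) = -29.345°.
For the longitude increment, Δλ = atan2( sin θ sin δ cos φ₁, cos δ − sin φ₁ sin φ₂ ) = atan2(0.845467, 0.212042) = 75.921°.
Hence λ₂ = -75.051° + 75.921° = 0.870°.

latitude -29.345°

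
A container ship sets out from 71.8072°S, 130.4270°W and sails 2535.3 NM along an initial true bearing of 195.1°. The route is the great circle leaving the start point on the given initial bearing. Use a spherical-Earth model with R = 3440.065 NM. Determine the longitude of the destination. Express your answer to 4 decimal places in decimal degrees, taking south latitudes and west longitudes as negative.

longitude 74.0134°

Angular distance δ = d/R = 2535.3 / 3440.065 = 0.736992 rad.
Start latitude φ₁ = -1.253272 rad; initial bearing θ = 3.405137 rad.
Applying the spherical law of cosines for sides, sin φ₂ = sin φ₁ cos δ + cos φ₁ sin δ cos θ = -0.906061, so φ₂ = -64.9666°.
For the longitude increment, Δλ = atan2( sin θ sin δ cos φ₁, cos δ − sin φ₁ sin φ₂ ) = atan2(-0.054661, -0.120275) = -155.5596°.
λ₂ = -130.4270° + -155.5596° = -285.9866°, normalized to (−180°, 180°] → 74.0134°.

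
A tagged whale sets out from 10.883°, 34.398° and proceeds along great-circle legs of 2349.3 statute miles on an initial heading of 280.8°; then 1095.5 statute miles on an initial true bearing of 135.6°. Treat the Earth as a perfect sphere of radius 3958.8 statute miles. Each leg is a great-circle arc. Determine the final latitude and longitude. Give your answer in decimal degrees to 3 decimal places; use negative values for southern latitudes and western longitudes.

latitude 3.499°, longitude 10.774°

Apply the spherical direct solution leg by leg, carrying full precision between legs.
Leg 1: from (10.883°, 34.398°), δ = 2349.3/3958.8 = 0.593437 rad, θ = 280.8° → φ = 15.036°, λ = -0.267°.
Leg 2: from (15.036°, -0.267°), δ = 1095.5/3958.8 = 0.276725 rad, θ = 135.6° → φ = 3.499°, λ = 10.774°.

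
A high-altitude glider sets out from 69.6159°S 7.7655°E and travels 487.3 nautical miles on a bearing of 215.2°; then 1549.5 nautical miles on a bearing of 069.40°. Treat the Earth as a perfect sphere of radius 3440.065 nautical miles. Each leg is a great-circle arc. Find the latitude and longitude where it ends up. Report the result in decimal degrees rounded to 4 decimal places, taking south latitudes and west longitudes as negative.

latitude -56.4363°, longitude 36.2750°

Apply the spherical direct solution leg by leg, carrying full precision between legs.
Leg 1: from (-69.6159°, 7.7655°), δ = 487.3/3440.065 = 0.141654 rad, θ = 215.2° → φ = -75.5058°, λ = -11.2096°.
Leg 2: from (-75.5058°, -11.2096°), δ = 1549.5/3440.065 = 0.450428 rad, θ = 69.4° → φ = -56.4363°, λ = 36.2750°.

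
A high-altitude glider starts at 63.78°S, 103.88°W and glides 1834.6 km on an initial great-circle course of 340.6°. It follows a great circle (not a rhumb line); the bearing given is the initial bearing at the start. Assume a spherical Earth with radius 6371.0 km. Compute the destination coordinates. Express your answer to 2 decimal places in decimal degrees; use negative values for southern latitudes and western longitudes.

latitude -47.89°, longitude -111.97°

Central angle δ = d/R = 0.287961 rad.
Converting: φ₁ = -1.113171 rad, θ = 5.944591 rad.
Applying the spherical law of cosines for sides, sin φ₂ = sin φ₁ cos δ + cos φ₁ sin δ cos θ = -0.741814, so φ₂ = -47.89°.
For the longitude increment, Δλ = atan2( sin θ sin δ cos φ₁, cos δ − sin φ₁ sin φ₂ ) = atan2(-0.041678, 0.293340) = -8.09°.
λ₂ = -103.88° + -8.09° = -111.97°.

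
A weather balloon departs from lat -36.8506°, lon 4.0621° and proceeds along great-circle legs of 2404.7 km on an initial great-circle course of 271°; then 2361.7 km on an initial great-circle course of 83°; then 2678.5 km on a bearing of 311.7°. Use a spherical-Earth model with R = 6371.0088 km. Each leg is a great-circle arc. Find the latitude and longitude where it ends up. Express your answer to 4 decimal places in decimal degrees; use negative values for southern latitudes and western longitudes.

Apply the spherical direct solution leg by leg, carrying full precision between legs.
Leg 1: from (-36.8506°, 4.0621°), δ = 2404.7/6371.0088 = 0.377444 rad, θ = 271° → φ = -33.5296°, λ = -22.1724°.
Leg 2: from (-33.5296°, -22.1724°), δ = 2361.7/6371.0088 = 0.370695 rad, θ = 83° → φ = -28.5579°, λ = 1.9928°.
Leg 3: from (-28.5579°, 1.9928°), δ = 2678.5/6371.0088 = 0.420420 rad, θ = 311.7° → φ = -11.4166°, λ = -16.1199°.

latitude -11.4166°, longitude -16.1199°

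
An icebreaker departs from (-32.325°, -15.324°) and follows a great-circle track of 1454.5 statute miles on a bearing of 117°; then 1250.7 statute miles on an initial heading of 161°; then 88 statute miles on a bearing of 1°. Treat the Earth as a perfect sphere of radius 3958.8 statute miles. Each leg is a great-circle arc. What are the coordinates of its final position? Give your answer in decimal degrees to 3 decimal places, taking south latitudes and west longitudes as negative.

latitude -55.012°, longitude 19.741°

Apply the spherical direct solution leg by leg, carrying full precision between legs.
Leg 1: from (-32.325°, -15.324°), δ = 1454.5/3958.8 = 0.367409 rad, θ = 117° → φ = -39.556°, λ = 9.202°.
Leg 2: from (-39.556°, 9.202°), δ = 1250.7/3958.8 = 0.315929 rad, θ = 161° → φ = -56.286°, λ = 19.703°.
Leg 3: from (-56.286°, 19.703°), δ = 88/3958.8 = 0.022229 rad, θ = 1° → φ = -55.012°, λ = 19.741°.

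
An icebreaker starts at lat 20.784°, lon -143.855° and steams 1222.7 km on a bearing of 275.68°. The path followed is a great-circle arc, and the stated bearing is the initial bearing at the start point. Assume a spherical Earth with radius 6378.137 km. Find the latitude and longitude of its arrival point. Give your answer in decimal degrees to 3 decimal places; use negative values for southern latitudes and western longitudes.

Central angle δ = d/R = 0.191702 rad.
With φ₁ = 20.784° = 0.362749 rad and θ = 275.68° = 4.811524 rad:
Applying the spherical law of cosines for sides, sin φ₂ = sin φ₁ cos δ + cos φ₁ sin δ cos θ = 0.365976, so φ₂ = 21.468°.
For the longitude increment, Δλ = atan2( sin θ sin δ cos φ₁, cos δ − sin φ₁ sin φ₂ ) = atan2(-0.177256, 0.851816) = -11.755°.
λ₂ = -143.855° + -11.755° = -155.610°.

latitude 21.468°, longitude -155.610°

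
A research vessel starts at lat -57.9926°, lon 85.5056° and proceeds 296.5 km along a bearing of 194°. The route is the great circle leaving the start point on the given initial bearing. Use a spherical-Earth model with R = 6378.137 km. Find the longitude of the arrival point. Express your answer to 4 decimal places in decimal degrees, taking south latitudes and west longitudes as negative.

The arc subtends δ = 296.5/6378.137 = 0.046487 rad at the centre.
Converting: φ₁ = -1.012162 rad, θ = 3.385939 rad.
Destination latitude: φ₂ = arcsin( sin φ₁ cos δ + cos φ₁ sin δ cos θ ) = arcsin(-0.870962) = -60.5707°.
For the longitude increment, Δλ = atan2( sin θ sin δ cos φ₁, cos δ − sin φ₁ sin φ₂ ) = atan2(-0.005959, 0.260361) = -1.3111°.
λ₂ = 85.5056° + -1.3111° = 84.1945°.

longitude 84.1945°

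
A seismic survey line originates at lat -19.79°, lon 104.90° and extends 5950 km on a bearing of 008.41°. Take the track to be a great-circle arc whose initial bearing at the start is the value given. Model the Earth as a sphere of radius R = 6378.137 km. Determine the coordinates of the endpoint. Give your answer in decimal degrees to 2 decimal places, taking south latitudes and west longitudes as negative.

Angular distance δ = d/R = 5950 / 6378.137 = 0.932874 rad.
Start latitude φ₁ = -0.345401 rad; initial bearing θ = 0.146782 rad.
Destination latitude: φ₂ = arcsin( sin φ₁ cos δ + cos φ₁ sin δ cos θ ) = arcsin(0.546132) = 33.10°.
Δλ = atan2( sin θ sin δ cos φ₁ , cos δ − sin φ₁ sin φ₂ ) = atan2(0.110553, 0.780433) = 0.140720 rad = 8.06°.
λ₂ = 104.90° + 8.06° = 112.96°.

latitude 33.10°, longitude 112.96°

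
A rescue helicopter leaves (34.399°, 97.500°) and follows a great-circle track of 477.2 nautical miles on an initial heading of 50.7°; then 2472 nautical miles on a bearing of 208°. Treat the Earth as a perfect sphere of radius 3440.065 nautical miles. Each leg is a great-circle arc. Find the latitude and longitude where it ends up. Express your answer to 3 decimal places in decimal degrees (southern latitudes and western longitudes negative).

latitude 1.433°, longitude 87.426°

Apply the spherical direct solution leg by leg, carrying full precision between legs.
Leg 1: from (34.399°, 97.500°), δ = 477.2/3440.065 = 0.138718 rad, θ = 50.7° → φ = 39.182°, λ = 105.435°.
Leg 2: from (39.182°, 105.435°), δ = 2472/3440.065 = 0.718591 rad, θ = 208° → φ = 1.433°, λ = 87.426°.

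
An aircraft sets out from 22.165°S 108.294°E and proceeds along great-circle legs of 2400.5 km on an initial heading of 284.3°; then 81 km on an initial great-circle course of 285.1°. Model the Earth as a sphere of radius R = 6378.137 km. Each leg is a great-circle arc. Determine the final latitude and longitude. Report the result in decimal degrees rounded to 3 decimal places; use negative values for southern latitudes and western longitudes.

latitude -15.283°, longitude 85.878°

Apply the spherical direct solution leg by leg, carrying full precision between legs.
Leg 1: from (-22.165°, 108.294°), δ = 2400.5/6378.137 = 0.376364 rad, θ = 284.3° → φ = -15.474°, λ = 86.606°.
Leg 2: from (-15.474°, 86.606°), δ = 81/6378.137 = 0.012700 rad, θ = 285.1° → φ = -15.283°, λ = 85.878°.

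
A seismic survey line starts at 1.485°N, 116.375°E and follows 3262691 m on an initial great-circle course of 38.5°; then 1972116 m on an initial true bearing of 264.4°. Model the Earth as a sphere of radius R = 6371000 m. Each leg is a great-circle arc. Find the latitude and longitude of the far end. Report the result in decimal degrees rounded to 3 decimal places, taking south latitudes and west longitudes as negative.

latitude 21.069°, longitude 116.915°

Apply the spherical direct solution leg by leg, carrying full precision between legs.
Leg 1: from (1.485°, 116.375°), δ = 3262691/6371000 = 0.512116 rad, θ = 38.5° → φ = 23.951°, λ = 135.874°.
Leg 2: from (23.951°, 135.874°), δ = 1972116/6371000 = 0.309546 rad, θ = 264.4° → φ = 21.069°, λ = 116.915°.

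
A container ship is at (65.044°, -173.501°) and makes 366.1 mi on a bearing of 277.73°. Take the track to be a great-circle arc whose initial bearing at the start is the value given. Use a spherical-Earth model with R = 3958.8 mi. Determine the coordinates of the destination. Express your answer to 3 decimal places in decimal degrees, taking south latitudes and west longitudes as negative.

Angular distance δ = d/R = 366.1 / 3958.8 = 0.092478 rad.
Start latitude φ₁ = 1.135232 rad; initial bearing θ = 4.847303 rad.
sin φ₂ = sin φ₁ cos δ + cos φ₁ sin δ cos θ = (0.906632)(0.995727) + (0.421922)(0.092346)(0.134505) = 0.907999
φ₂ = asin(0.907999) = 1.138482 rad = 65.230°.
Then Δλ = atan2(-0.038609, 0.172506) = -0.220182 rad, from sin θ sin δ cos φ₁ over cos δ − sin φ₁ sin φ₂.
λ₂ = -173.501° + -12.615° = -186.116°, normalized to (−180°, 180°] → 173.884°.

latitude 65.230°, longitude 173.884°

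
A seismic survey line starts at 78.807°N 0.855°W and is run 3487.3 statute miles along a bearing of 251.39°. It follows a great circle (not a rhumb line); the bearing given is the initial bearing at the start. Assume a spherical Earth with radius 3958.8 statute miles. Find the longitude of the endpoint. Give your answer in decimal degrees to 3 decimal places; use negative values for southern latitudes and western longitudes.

longitude -64.320°

Angular distance δ = d/R = 3487.3 / 3958.8 = 0.880898 rad.
Start latitude φ₁ = 1.375442 rad; initial bearing θ = 4.387583 rad.
sin φ₂ = sin φ₁ cos δ + cos φ₁ sin δ cos θ = (0.980979)(0.636459) + (0.194115)(0.771311)(-0.319125) = 0.576572
φ₂ = asin(0.576572) = 0.614527 rad = 35.210°.
Δλ = atan2( sin θ sin δ cos φ₁ , cos δ − sin φ₁ sin φ₂ ) = atan2(-0.141894, 0.070853) = -1.107677 rad = -63.465°.
λ₂ = λ₁ + Δλ = -64.320°.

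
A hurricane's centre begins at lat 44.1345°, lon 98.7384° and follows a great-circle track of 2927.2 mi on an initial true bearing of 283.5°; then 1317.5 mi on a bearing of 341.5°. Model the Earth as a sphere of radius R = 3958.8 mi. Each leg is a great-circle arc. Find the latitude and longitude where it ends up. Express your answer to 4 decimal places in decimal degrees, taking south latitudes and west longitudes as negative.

latitude 56.5354°, longitude 30.6085°

Apply the spherical direct solution leg by leg, carrying full precision between legs.
Leg 1: from (44.1345°, 98.7384°), δ = 2927.2/3958.8 = 0.739416 rad, θ = 283.5° → φ = 38.8589°, λ = 41.4440°.
Leg 2: from (38.8589°, 41.4440°), δ = 1317.5/3958.8 = 0.332803 rad, θ = 341.5° → φ = 56.5354°, λ = 30.6085°.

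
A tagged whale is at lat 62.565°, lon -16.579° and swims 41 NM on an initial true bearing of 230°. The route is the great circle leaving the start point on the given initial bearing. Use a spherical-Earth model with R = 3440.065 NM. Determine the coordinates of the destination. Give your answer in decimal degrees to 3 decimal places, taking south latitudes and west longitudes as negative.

latitude 62.122°, longitude -17.698°

The arc subtends δ = 41/3440.065 = 0.011918 rad at the centre.
With φ₁ = 62.565° = 1.091965 rad and θ = 230° = 4.014257 rad:
Destination latitude: φ₂ = arcsin( sin φ₁ cos δ + cos φ₁ sin δ cos θ ) = arcsin(0.883941) = 62.122°.
Then Δλ = atan2(-0.004206, 0.215401) = -0.019526 rad, from sin θ sin δ cos φ₁ over cos δ − sin φ₁ sin φ₂.
Hence λ₂ = -16.579° + -1.119° = -17.698°.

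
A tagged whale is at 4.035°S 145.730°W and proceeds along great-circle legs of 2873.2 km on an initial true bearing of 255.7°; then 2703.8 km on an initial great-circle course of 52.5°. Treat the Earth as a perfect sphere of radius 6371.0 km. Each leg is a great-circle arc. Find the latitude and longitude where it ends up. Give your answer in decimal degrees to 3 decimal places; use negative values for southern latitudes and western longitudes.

latitude 5.245°, longitude -151.961°

Apply the spherical direct solution leg by leg, carrying full precision between legs.
Leg 1: from (-4.035°, -145.730°), δ = 2873.2/6371 = 0.450981 rad, θ = 255.7° → φ = -9.830°, λ = -171.111°.
Leg 2: from (-9.830°, -171.111°), δ = 2703.8/6371 = 0.424392 rad, θ = 52.5° → φ = 5.245°, λ = -151.961°.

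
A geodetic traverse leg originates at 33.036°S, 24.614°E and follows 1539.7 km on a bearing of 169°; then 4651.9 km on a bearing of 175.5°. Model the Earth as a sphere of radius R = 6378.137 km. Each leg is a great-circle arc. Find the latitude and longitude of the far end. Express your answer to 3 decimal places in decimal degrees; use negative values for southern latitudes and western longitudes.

latitude -86.535°, longitude 88.313°

Apply the spherical direct solution leg by leg, carrying full precision between legs.
Leg 1: from (-33.036°, 24.614°), δ = 1539.7/6378.137 = 0.241403 rad, θ = 169° → φ = -46.560°, λ = 28.418°.
Leg 2: from (-46.560°, 28.418°), δ = 4651.9/6378.137 = 0.729351 rad, θ = 175.5° → φ = -86.535°, λ = 88.313°.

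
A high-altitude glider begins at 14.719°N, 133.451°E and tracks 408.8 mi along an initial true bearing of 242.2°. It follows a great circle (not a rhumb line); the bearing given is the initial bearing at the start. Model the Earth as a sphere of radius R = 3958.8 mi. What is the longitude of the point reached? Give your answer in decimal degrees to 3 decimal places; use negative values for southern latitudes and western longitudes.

δ = 408.8/3958.8 = 0.103264 rad (5.9166°).
Start latitude φ₁ = 0.256895 rad; initial bearing θ = 4.227187 rad.
Applying the spherical law of cosines for sides, sin φ₂ = sin φ₁ cos δ + cos φ₁ sin δ cos θ = 0.206228, so φ₂ = 11.901°.
For the longitude increment, Δλ = atan2( sin θ sin δ cos φ₁, cos δ − sin φ₁ sin φ₂ ) = atan2(-0.088190, 0.942275) = -5.347°.
Hence λ₂ = 133.451° + -5.347° = 128.104°.

longitude 128.104°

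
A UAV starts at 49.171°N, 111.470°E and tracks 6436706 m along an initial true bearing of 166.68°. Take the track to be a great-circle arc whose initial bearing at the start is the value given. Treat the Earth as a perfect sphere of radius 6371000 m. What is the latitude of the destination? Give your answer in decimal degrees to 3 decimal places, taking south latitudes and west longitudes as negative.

latitude -7.853°

Angular distance δ = d/R = 6436706 / 6371000 = 1.010313 rad.
Converting: φ₁ = 0.858196 rad, θ = 2.909115 rad.
Applying the spherical law of cosines for sides, sin φ₂ = sin φ₁ cos δ + cos φ₁ sin δ cos θ = -0.136634, so φ₂ = -7.853°.
Δλ = atan2( sin θ sin δ cos φ₁ , cos δ − sin φ₁ sin φ₂ ) = atan2(0.127583, 0.634982) = 0.198284 rad = 11.361°.
λ₂ = 111.470° + 11.361° = 122.831°.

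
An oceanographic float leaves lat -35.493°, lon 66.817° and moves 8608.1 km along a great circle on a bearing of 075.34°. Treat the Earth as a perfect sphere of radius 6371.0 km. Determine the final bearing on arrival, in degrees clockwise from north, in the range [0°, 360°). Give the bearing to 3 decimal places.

final bearing 52.174°

δ = 8608.1/6371 = 1.351138 rad (77.4145°).
With φ₁ = -35.493° = -0.619470 rad and θ = 75.34° = 1.314931 rad:
Applying the spherical law of cosines for sides, sin φ₂ = sin φ₁ cos δ + cos φ₁ sin δ cos θ = 0.074594, so φ₂ = 4.278°.
Then Δλ = atan2(0.768754, 0.261206) = 1.243257 rad, from sin θ sin δ cos φ₁ over cos δ − sin φ₁ sin φ₂.
λ₂ = λ₁ + Δλ = 138.050°.
The forward bearing on arrival equals the back-azimuth from the destination plus 180°.
Back-azimuth from P₂ (4.278°, 138.050°) to P₁ (-35.493°, 66.817°), with Δλ' = λ₁ − λ₂ = -71.233°: atan2( sin Δλ' cos φ₁ , cos φ₂ sin φ₁ − sin φ₂ cos φ₁ cos Δλ' ) = 232.174°.
Final bearing = (232.174° + 180°) mod 360° = 52.174°.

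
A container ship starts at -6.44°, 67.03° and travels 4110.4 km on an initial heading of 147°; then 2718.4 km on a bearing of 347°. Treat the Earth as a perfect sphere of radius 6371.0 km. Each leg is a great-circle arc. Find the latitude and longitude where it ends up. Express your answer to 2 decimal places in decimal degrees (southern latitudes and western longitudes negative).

Apply the spherical direct solution leg by leg, carrying full precision between legs.
Leg 1: from (-6.44°, 67.03°), δ = 4110.4/6371 = 0.645173 rad, θ = 147° → φ = -36.21°, λ = 90.98°.
Leg 2: from (-36.21°, 90.98°), δ = 2718.4/6371 = 0.426683 rad, θ = 347° → φ = -12.27°, λ = 85.51°.

latitude -12.27°, longitude 85.51°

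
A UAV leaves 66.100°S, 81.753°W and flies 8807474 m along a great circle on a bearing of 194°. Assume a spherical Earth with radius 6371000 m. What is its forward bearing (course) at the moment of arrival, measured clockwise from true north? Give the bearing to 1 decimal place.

final bearing 353.2°

δ = 8807474/6371000 = 1.382432 rad (79.2075°).
Start latitude φ₁ = -1.153663 rad; initial bearing θ = 3.385939 rad.
Destination latitude: φ₂ = arcsin( sin φ₁ cos δ + cos φ₁ sin δ cos θ ) = arcsin(-0.557350) = -33.873°.
Then Δλ = atan2(-0.096279, -0.322307) = -2.851312 rad, from sin θ sin δ cos φ₁ over cos δ − sin φ₁ sin φ₂.
λ₂ = -81.753° + -163.368° = -245.121°, normalized to (−180°, 180°] → 114.879°.
The forward bearing on arrival equals the back-azimuth from the destination plus 180°.
Back-azimuth from P₂ (-33.9°, 114.9°) to P₁ (-66.1°, -81.8°), with Δλ' = λ₁ − λ₂ = -196.6°: atan2( sin Δλ' cos φ₁ , cos φ₂ sin φ₁ − sin φ₂ cos φ₁ cos Δλ' ) = 173.2°.
Final bearing = (173.2° + 180°) mod 360° = 353.2°.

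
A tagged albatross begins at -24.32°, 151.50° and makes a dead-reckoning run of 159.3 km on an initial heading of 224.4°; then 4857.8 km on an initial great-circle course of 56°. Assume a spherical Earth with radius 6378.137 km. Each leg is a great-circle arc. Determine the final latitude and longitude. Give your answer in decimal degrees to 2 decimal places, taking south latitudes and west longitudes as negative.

Apply the spherical direct solution leg by leg, carrying full precision between legs.
Leg 1: from (-24.32°, 151.50°), δ = 159.3/6378.137 = 0.024976 rad, θ = 224.4° → φ = -25.34°, λ = 150.39°.
Leg 2: from (-25.34°, 150.39°), δ = 4857.8/6378.137 = 0.761633 rad, θ = 56° → φ = 2.24°, λ = -174.68°.

latitude 2.24°, longitude -174.68°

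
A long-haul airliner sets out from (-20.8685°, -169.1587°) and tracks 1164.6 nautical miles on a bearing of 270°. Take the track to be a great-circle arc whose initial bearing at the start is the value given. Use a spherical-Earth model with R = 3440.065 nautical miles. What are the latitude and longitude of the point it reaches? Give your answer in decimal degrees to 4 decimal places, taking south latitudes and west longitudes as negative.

Angular distance δ = d/R = 1164.6 / 3440.065 = 0.338540 rad.
Start latitude φ₁ = -0.364224 rad; initial bearing θ = 4.712389 rad.
Applying the spherical law of cosines for sides, sin φ₂ = sin φ₁ cos δ + cos φ₁ sin δ cos θ = -0.336005, so φ₂ = -19.6337°.
For the longitude increment, Δλ = atan2( sin θ sin δ cos φ₁, cos δ − sin φ₁ sin φ₂ ) = atan2(-0.310324, 0.823547) = -20.6471°.
λ₂ = -169.1587° + -20.6471° = -189.8058°, normalized to (−180°, 180°] → 170.1942°.

latitude -19.6337°, longitude 170.1942°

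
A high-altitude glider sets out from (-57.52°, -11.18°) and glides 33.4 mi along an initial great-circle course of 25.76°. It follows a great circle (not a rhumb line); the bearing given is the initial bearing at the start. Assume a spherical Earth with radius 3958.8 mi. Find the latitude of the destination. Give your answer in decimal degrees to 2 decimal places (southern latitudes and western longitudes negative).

The arc subtends δ = 33.4/3958.8 = 0.008437 rad at the centre.
Converting: φ₁ = -1.003913 rad, θ = 0.449597 rad.
Applying the spherical law of cosines for sides, sin φ₂ = sin φ₁ cos δ + cos φ₁ sin δ cos θ = -0.839469, so φ₂ = -57.08°.
For the longitude increment, Δλ = atan2( sin θ sin δ cos φ₁, cos δ − sin φ₁ sin φ₂ ) = atan2(0.001969, 0.291806) = 0.39°.
Hence λ₂ = -11.18° + 0.39° = -10.79°.

latitude -57.08°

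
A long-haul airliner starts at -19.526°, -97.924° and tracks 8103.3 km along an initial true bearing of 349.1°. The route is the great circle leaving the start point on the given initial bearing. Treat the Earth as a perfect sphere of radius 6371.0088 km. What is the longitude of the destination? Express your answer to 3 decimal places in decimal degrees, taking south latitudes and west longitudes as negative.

Angular distance δ = d/R = 8103.3 / 6371.0088 = 1.271902 rad.
With φ₁ = -19.526° = -0.340793 rad and θ = 349.1° = 6.092944 rad:
Destination latitude: φ₂ = arcsin( sin φ₁ cos δ + cos φ₁ sin δ cos θ ) = arcsin(0.786033) = 51.816°.
Δλ = atan2( sin θ sin δ cos φ₁ , cos δ − sin φ₁ sin φ₂ ) = atan2(-0.170319, 0.557183) = -0.296658 rad = -16.997°.
λ₂ = λ₁ + Δλ = -114.921°.

longitude -114.921°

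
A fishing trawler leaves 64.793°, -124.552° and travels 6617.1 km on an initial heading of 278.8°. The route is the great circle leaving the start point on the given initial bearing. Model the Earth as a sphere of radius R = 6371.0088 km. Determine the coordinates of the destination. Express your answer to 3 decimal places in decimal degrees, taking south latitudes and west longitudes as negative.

Angular distance δ = d/R = 6617.1 / 6371.0088 = 1.038627 rad.
With φ₁ = 64.793° = 1.130851 rad and θ = 278.8° = 4.865978 rad:
sin φ₂ = sin φ₁ cos δ + cos φ₁ sin δ cos θ = (0.904775)(0.507404) + (0.425890)(0.861708)(0.152986) = 0.515231
φ₂ = asin(0.515231) = 0.541277 rad = 31.013°.
Δλ = atan2( sin θ sin δ cos φ₁ , cos δ − sin φ₁ sin φ₂ ) = atan2(-0.362673, 0.041236) = -1.457583 rad = -83.513°.
λ₂ = -124.552° + -83.513° = -208.065°, normalized to (−180°, 180°] → 151.935°.

latitude 31.013°, longitude 151.935°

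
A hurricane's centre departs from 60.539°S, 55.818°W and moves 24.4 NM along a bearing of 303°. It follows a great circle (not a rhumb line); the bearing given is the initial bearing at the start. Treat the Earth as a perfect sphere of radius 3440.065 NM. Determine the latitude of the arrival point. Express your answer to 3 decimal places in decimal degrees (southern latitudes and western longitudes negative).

latitude -60.316°

Angular distance δ = d/R = 24.4 / 3440.065 = 0.007093 rad.
With φ₁ = -60.539° = -1.056605 rad and θ = 303° = 5.288348 rad:
sin φ₂ = sin φ₁ cos δ + cos φ₁ sin δ cos θ = (-0.870691)(0.999975) + (0.491831)(0.007093)(0.544639) = -0.868769
φ₂ = asin(-0.868769) = -1.052711 rad = -60.316°.
Then Δλ = atan2(-0.002926, 0.243546) = -0.012012 rad, from sin θ sin δ cos φ₁ over cos δ − sin φ₁ sin φ₂.
λ₂ = -55.818° + -0.688° = -56.506°.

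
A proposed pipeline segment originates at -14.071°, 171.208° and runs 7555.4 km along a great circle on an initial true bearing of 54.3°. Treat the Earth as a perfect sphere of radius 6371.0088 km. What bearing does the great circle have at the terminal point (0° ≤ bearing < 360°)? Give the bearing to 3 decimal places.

Central angle δ = d/R = 1.185903 rad.
Start latitude φ₁ = -0.245585 rad; initial bearing θ = 0.947714 rad.
sin φ₂ = sin φ₁ cos δ + cos φ₁ sin δ cos θ = (-0.243124)(0.375460) + (0.969995)(0.926839)(0.583541) = 0.433337
φ₂ = asin(0.433337) = 0.448192 rad = 25.680°.
For the longitude increment, Δλ = atan2( sin θ sin δ cos φ₁, cos δ − sin φ₁ sin φ₂ ) = atan2(0.730087, 0.480815) = 56.632°.
λ₂ = 171.208° + 56.632° = 227.840°, normalized to (−180°, 180°] → -132.160°.
The forward bearing on arrival equals the back-azimuth from the destination plus 180°.
Back-azimuth from P₂ (25.680°, -132.160°) to P₁ (-14.071°, 171.208°), with Δλ' = λ₁ − λ₂ = 303.368°: atan2( sin Δλ' cos φ₁ , cos φ₂ sin φ₁ − sin φ₂ cos φ₁ cos Δλ' ) = 240.932°.
Final bearing = (240.932° + 180°) mod 360° = 60.932°.

final bearing 60.932°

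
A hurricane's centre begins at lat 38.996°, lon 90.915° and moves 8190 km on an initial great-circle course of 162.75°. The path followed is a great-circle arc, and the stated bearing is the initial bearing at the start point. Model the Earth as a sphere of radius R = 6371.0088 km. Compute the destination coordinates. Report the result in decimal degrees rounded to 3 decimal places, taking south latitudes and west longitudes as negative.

latitude -32.353°, longitude 110.600°

Central angle δ = d/R = 1.285511 rad.
Start latitude φ₁ = 0.680609 rad; initial bearing θ = 2.840523 rad.
Destination latitude: φ₂ = arcsin( sin φ₁ cos δ + cos φ₁ sin δ cos θ ) = arcsin(-0.535136) = -32.353°.
Δλ = atan2( sin θ sin δ cos φ₁ , cos δ − sin φ₁ sin φ₂ ) = atan2(0.221154, 0.618175) = 0.343565 rad = 19.685°.
λ₂ = 90.915° + 19.685° = 110.600°.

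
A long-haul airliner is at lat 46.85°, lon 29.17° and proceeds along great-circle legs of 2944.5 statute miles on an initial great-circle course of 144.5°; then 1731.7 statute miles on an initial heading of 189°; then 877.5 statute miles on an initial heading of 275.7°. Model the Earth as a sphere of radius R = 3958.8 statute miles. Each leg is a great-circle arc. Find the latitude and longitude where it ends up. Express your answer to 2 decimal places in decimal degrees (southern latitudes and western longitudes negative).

latitude -13.92°, longitude 35.67°

Apply the spherical direct solution leg by leg, carrying full precision between legs.
Leg 1: from (46.85°, 29.17°), δ = 2944.5/3958.8 = 0.743786 rad, θ = 144.5° → φ = 9.20°, λ = 52.64°.
Leg 2: from (9.20°, 52.64°), δ = 1731.7/3958.8 = 0.437431 rad, θ = 189° → φ = -15.55°, λ = 48.70°.
Leg 3: from (-15.55°, 48.70°), δ = 877.5/3958.8 = 0.221658 rad, θ = 275.7° → φ = -13.92°, λ = 35.67°.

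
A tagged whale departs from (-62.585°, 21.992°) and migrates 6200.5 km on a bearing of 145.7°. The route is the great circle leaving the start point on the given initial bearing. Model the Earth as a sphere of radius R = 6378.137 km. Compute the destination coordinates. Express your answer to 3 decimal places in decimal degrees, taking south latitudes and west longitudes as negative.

latitude -54.534°, longitude 148.640°

The arc subtends δ = 6200.5/6378.137 = 0.972149 rad at the centre.
With φ₁ = -62.585° = -1.092314 rad and θ = 145.7° = 2.542945 rad:
Applying the spherical law of cosines for sides, sin φ₂ = sin φ₁ cos δ + cos φ₁ sin δ cos θ = -0.814455, so φ₂ = -54.534°.
For the longitude increment, Δλ = atan2( sin θ sin δ cos φ₁, cos δ − sin φ₁ sin φ₂ ) = atan2(0.214344, -0.159462) = 126.648°.
λ₂ = 21.992° + 126.648° = 148.640°.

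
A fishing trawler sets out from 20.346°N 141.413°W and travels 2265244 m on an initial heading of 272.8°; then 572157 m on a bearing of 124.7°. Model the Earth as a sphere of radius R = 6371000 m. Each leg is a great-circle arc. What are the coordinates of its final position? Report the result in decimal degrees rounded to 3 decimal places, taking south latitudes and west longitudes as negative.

Apply the spherical direct solution leg by leg, carrying full precision between legs.
Leg 1: from (20.346°, -141.413°), δ = 2265244/6371000 = 0.355555 rad, θ = 272.8° → φ = 19.992°, λ = -163.128°.
Leg 2: from (19.992°, -163.128°), δ = 572157/6371000 = 0.089806 rad, θ = 124.7° → φ = 17.009°, λ = -158.706°.

latitude 17.009°, longitude -158.706°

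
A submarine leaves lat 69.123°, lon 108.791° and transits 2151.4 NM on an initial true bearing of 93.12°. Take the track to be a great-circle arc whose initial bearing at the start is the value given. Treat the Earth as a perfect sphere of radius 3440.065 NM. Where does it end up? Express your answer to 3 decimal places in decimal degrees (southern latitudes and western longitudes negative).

latitude 48.258°, longitude 170.193°

Angular distance δ = d/R = 2151.4 / 3440.065 = 0.625395 rad.
With φ₁ = 69.123° = 1.206424 rad and θ = 93.12° = 1.625251 rad:
Applying the spherical law of cosines for sides, sin φ₂ = sin φ₁ cos δ + cos φ₁ sin δ cos θ = 0.746151, so φ₂ = 48.258°.
For the longitude increment, Δλ = atan2( sin θ sin δ cos φ₁, cos δ − sin φ₁ sin φ₂ ) = atan2(0.208312, 0.113568) = 61.402°.
Hence λ₂ = 108.791° + 61.402° = 170.193°.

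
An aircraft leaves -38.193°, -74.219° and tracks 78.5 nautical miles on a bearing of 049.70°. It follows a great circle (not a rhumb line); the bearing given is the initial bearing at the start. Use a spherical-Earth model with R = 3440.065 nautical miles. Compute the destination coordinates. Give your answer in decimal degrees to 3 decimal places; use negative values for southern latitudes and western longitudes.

latitude -37.341°, longitude -72.965°

Central angle δ = d/R = 0.022819 rad.
Converting: φ₁ = -0.666594 rad, θ = 0.867429 rad.
sin φ₂ = sin φ₁ cos δ + cos φ₁ sin δ cos θ = (-0.618312)(0.999740) + (0.785932)(0.022817)(0.646790) = -0.606553
φ₂ = asin(-0.606553) = -0.651717 rad = -37.341°.
For the longitude increment, Δλ = atan2( sin θ sin δ cos φ₁, cos δ − sin φ₁ sin φ₂ ) = atan2(0.013677, 0.624701) = 1.254°.
λ₂ = λ₁ + Δλ = -72.965°.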